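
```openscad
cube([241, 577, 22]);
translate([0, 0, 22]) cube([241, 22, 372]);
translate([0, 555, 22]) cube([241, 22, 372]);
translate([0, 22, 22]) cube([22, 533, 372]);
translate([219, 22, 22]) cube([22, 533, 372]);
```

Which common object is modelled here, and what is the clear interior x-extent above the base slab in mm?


An open box. The internal width is 197 mm.

A 241×577 base slab with four walls standing on it — an open box. The base is 241 mm wide and the walls are 22 mm thick, so the internal width is 241 − 2 × 22 = 197 mm.


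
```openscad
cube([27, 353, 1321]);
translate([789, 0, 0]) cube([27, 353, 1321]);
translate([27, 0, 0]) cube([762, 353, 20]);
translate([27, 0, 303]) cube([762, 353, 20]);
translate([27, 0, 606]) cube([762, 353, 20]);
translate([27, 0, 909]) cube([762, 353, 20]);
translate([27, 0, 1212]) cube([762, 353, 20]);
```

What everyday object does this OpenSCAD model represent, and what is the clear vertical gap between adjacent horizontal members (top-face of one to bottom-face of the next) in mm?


A bookshelf. The clear shelf gap is 283 mm.

Two tall side panels with 5 horizontal boards between them — a bookshelf. The first two shelf undersides are at z = 0 and z = 303; with shelf thickness 20, the clear gap is 303 − 0 − 20 = 283 mm.


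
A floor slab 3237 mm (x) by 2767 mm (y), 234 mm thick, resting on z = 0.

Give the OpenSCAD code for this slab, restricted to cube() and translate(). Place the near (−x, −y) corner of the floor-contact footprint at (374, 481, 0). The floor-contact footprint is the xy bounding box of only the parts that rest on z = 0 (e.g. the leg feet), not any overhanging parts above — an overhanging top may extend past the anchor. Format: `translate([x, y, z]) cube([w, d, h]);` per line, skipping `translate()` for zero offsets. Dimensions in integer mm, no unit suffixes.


translate([374, 481, 0]) cube([3237, 2767, 234]);


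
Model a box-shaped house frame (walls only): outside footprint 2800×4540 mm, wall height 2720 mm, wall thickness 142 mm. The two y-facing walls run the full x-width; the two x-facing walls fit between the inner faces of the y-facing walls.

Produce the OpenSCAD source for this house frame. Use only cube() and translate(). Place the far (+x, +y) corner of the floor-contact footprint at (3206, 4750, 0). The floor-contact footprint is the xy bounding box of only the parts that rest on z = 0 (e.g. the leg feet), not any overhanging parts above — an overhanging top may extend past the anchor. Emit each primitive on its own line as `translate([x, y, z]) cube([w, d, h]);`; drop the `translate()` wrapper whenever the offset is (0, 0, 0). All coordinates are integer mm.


translate([406, 210, 0]) cube([2800, 142, 2720]);
translate([406, 4608, 0]) cube([2800, 142, 2720]);
translate([406, 352, 0]) cube([142, 4256, 2720]);
translate([3064, 352, 0]) cube([142, 4256, 2720]);


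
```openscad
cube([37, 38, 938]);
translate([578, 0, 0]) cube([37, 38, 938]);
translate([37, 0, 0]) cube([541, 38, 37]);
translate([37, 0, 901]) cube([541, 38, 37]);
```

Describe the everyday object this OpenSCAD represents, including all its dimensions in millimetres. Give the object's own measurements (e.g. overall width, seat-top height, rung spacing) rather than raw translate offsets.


A rectangular picture frame lying in the x–z plane (depth along y). The opening is 541 mm wide (x) by 864 mm tall (z), surrounded by a border 37 mm wide on all four sides. The frame is 38 mm deep and is made of two full-height vertical stiles with two horizontal rails fitted between them.


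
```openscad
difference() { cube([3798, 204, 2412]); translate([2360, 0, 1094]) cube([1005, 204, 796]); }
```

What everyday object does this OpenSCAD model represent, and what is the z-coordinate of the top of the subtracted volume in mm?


A wall with a window opening. The window head height is 1890 mm.

A wall with a rectangular opening subtracted — a window. Sill at z = 1094, opening 796 mm tall, so the head is at 1094 + 796 = 1890 mm.


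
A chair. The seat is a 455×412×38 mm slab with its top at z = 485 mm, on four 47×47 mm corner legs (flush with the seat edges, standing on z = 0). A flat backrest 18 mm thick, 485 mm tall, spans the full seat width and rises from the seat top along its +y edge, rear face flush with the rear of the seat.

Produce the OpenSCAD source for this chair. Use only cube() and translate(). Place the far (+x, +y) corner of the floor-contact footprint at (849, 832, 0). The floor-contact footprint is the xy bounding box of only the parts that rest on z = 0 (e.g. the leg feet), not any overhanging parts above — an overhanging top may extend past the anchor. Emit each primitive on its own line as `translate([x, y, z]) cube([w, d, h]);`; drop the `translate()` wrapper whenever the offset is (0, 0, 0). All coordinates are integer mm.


// leg_h = 485 - 38 = 447
translate([394, 420, 447]) cube([455, 412, 38]);
translate([394, 420, 0]) cube([47, 47, 447]);
translate([802, 420, 0]) cube([47, 47, 447]);
translate([394, 785, 0]) cube([47, 47, 447]);
translate([802, 785, 0]) cube([47, 47, 447]);
translate([394, 814, 485]) cube([455, 18, 485]);


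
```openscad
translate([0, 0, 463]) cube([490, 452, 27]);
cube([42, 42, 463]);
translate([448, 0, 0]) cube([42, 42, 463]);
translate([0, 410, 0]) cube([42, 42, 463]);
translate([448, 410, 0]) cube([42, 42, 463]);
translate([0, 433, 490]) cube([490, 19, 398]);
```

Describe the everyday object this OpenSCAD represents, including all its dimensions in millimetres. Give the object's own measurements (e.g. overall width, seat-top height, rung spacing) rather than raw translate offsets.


A chair. The seat is a 490×452×27 mm slab with its top at z = 490 mm, on four 42×42 mm corner legs (flush with the seat edges, standing on z = 0). A flat backrest 19 mm thick, 398 mm tall, spans the full seat width and rises from the seat top along its +y edge, rear face flush with the rear of the seat.


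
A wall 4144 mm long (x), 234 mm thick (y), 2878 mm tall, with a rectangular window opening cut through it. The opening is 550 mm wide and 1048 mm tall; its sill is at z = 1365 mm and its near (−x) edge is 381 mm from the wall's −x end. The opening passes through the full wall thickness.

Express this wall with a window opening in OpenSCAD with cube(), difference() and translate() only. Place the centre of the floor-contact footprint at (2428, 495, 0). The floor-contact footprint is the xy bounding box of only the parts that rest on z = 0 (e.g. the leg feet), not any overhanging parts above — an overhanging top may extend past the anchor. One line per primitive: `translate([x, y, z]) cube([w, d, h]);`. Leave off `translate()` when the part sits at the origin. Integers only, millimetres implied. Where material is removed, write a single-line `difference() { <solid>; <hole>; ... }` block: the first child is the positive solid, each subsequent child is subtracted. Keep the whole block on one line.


difference() { translate([356, 378, 0]) cube([4144, 234, 2878]); translate([737, 378, 1365]) cube([550, 234, 1048]); }


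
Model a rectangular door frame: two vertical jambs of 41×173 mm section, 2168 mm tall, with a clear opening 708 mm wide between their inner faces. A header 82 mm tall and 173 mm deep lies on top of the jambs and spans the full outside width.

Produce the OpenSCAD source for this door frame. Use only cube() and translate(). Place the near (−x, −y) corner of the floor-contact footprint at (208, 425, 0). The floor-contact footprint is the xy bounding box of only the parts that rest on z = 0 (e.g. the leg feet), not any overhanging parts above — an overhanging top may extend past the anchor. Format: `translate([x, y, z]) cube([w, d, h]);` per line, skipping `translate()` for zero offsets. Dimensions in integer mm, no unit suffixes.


translate([208, 425, 0]) cube([41, 173, 2168]);
translate([957, 425, 0]) cube([41, 173, 2168]);
translate([208, 425, 2168]) cube([790, 173, 82]);


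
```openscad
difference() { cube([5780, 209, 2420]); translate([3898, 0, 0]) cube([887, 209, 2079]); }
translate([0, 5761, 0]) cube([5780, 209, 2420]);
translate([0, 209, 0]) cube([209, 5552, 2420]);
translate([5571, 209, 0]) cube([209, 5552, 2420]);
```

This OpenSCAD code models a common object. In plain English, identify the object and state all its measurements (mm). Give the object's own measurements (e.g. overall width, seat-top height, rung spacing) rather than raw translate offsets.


A single room: four walls, each 2420 mm tall and 209 mm thick, enclosing an outside footprint 5780×5970 mm (x × y), no floor or roof. The front and back walls (−y and +y sides) run the full x-width; the side walls fit between their inner faces. A door opening 887 mm wide and 2079 mm tall is cut through the front wall from the floor up, its −x edge 3898 mm from the wall's −x end.


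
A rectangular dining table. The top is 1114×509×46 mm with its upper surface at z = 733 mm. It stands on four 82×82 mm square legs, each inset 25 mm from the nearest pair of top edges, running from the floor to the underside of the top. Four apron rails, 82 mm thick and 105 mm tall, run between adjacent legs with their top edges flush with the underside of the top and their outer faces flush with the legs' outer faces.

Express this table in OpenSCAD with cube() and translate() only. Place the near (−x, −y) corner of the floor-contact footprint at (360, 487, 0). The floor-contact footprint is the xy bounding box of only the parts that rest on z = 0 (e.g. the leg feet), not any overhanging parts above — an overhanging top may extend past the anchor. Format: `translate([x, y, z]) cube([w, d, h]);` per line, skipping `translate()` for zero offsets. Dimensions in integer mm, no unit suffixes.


translate([335, 462, 687]) cube([1114, 509, 46]);
translate([360, 487, 0]) cube([82, 82, 687]);
translate([1342, 487, 0]) cube([82, 82, 687]);
translate([360, 864, 0]) cube([82, 82, 687]);
translate([1342, 864, 0]) cube([82, 82, 687]);
translate([442, 487, 582]) cube([900, 82, 105]);
translate([442, 864, 582]) cube([900, 82, 105]);
translate([360, 569, 582]) cube([82, 295, 105]);
translate([1342, 569, 582]) cube([82, 295, 105]);


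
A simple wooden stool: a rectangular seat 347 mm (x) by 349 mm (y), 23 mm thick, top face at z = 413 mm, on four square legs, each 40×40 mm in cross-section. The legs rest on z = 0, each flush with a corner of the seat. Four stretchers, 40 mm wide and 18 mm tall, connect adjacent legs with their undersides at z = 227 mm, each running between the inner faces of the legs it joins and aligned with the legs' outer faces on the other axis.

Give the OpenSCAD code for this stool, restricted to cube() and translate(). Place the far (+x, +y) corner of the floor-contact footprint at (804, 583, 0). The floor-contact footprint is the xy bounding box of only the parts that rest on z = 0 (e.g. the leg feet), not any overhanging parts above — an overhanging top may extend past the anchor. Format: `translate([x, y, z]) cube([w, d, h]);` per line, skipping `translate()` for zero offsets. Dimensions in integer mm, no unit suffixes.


translate([457, 234, 390]) cube([347, 349, 23]);
translate([457, 234, 0]) cube([40, 40, 390]);
translate([764, 234, 0]) cube([40, 40, 390]);
translate([457, 543, 0]) cube([40, 40, 390]);
translate([764, 543, 0]) cube([40, 40, 390]);
translate([497, 234, 227]) cube([267, 40, 18]);
translate([497, 543, 227]) cube([267, 40, 18]);
translate([457, 274, 227]) cube([40, 269, 18]);
translate([764, 274, 227]) cube([40, 269, 18]);


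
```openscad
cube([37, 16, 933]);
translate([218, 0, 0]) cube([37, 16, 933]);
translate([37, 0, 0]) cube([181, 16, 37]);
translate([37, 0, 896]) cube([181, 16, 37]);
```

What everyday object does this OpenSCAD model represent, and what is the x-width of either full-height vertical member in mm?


A picture frame. The border width is 37 mm.

Four thin pieces enclosing a rectangular opening — a picture frame. The two full-height stiles are 933 mm tall; the top rail sits at z = 896 and is 37 mm tall, so the border above the opening is 933 − 896 = 37 mm, matching the stile x-width.


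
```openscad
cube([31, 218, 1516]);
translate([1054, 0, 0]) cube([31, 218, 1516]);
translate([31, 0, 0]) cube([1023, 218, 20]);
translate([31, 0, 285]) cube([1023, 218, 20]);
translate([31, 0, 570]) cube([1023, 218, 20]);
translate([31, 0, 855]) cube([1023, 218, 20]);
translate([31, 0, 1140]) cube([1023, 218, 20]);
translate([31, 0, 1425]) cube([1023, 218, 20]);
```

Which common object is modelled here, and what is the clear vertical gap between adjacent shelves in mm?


A bookshelf. The clear shelf gap is 265 mm.

Two tall side panels with 6 horizontal boards between them — a bookshelf. The first two shelf undersides are at z = 0 and z = 285; with shelf thickness 20, the clear gap is 285 − 0 − 20 = 265 mm.


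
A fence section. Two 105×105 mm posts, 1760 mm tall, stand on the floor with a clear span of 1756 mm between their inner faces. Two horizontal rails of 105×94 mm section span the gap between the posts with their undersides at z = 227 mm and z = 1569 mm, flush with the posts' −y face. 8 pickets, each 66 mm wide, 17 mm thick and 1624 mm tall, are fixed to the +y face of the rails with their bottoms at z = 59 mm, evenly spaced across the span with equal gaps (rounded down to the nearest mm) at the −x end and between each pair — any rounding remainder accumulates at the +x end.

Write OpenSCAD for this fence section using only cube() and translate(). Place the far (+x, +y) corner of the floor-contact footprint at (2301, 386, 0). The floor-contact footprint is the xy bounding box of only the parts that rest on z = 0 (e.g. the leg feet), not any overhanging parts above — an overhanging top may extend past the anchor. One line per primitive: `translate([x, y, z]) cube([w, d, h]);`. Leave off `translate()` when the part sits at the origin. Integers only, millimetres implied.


translate([335, 281, 0]) cube([105, 105, 1760]);
translate([2196, 281, 0]) cube([105, 105, 1760]);
translate([440, 281, 227]) cube([1756, 105, 94]);
translate([440, 281, 1569]) cube([1756, 105, 94]);
translate([576, 386, 59]) cube([66, 17, 1624]);
translate([778, 386, 59]) cube([66, 17, 1624]);
translate([980, 386, 59]) cube([66, 17, 1624]);
translate([1182, 386, 59]) cube([66, 17, 1624]);
translate([1384, 386, 59]) cube([66, 17, 1624]);
translate([1586, 386, 59]) cube([66, 17, 1624]);
translate([1788, 386, 59]) cube([66, 17, 1624]);
translate([1990, 386, 59]) cube([66, 17, 1624]);


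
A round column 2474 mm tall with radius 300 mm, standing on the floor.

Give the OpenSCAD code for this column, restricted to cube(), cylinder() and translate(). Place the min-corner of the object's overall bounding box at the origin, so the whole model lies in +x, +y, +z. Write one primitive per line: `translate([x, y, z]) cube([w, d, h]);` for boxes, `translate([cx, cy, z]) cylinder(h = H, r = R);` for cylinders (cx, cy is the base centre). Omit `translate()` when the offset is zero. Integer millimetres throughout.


translate([300, 300, 0]) cylinder(h = 2474, r = 300);


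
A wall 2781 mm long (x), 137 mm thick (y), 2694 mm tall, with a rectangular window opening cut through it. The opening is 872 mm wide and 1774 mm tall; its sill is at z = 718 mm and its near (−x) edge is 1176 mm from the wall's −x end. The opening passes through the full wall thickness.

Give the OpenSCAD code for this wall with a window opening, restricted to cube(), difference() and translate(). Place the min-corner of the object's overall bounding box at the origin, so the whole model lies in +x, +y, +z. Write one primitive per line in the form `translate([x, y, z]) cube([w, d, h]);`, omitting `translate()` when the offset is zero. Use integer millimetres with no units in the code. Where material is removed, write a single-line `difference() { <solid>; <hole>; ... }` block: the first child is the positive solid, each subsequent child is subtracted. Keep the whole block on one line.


difference() { cube([2781, 137, 2694]); translate([1176, 0, 718]) cube([872, 137, 1774]); }


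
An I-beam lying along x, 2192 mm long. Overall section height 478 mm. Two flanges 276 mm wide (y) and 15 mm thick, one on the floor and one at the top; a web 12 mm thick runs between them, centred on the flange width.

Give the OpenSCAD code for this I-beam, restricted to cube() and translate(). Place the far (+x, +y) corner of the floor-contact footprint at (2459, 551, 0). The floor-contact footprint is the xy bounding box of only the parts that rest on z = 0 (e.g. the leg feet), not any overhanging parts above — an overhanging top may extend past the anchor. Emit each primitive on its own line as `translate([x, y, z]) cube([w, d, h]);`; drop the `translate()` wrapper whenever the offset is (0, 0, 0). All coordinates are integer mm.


translate([267, 275, 0]) cube([2192, 276, 15]);
translate([267, 407, 15]) cube([2192, 12, 448]);
translate([267, 275, 463]) cube([2192, 276, 15]);


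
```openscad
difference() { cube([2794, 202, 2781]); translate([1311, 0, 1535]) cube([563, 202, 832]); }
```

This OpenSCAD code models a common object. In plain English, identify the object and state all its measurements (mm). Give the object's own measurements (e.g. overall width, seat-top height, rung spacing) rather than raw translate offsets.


A wall 2794 mm long (x), 202 mm thick (y), 2781 mm tall, with a rectangular window opening cut through it. The opening is 563 mm wide and 832 mm tall; its sill is at z = 1535 mm and its near (−x) edge is 1311 mm from the wall's −x end. The opening passes through the full wall thickness.


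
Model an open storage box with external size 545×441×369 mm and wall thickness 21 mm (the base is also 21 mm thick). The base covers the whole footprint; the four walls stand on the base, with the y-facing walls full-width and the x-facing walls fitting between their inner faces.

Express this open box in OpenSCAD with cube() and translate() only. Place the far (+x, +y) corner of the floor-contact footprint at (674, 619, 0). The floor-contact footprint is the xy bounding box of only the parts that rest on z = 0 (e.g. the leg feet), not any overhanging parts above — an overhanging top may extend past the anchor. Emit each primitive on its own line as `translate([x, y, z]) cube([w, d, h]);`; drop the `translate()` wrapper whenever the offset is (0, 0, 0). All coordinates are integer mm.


translate([129, 178, 0]) cube([545, 441, 21]);
translate([129, 178, 21]) cube([545, 21, 348]);
translate([129, 598, 21]) cube([545, 21, 348]);
translate([129, 199, 21]) cube([21, 399, 348]);
translate([653, 199, 21]) cube([21, 399, 348]);


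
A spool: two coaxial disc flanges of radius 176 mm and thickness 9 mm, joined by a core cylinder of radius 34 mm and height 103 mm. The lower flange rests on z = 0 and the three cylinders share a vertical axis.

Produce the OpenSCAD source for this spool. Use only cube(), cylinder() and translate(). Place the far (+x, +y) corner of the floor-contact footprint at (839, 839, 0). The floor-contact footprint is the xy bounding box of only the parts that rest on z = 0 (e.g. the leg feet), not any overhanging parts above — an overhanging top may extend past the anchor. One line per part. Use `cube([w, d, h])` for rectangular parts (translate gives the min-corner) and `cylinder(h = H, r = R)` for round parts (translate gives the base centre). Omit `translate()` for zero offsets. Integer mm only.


translate([663, 663, 0]) cylinder(h = 9, r = 176);
translate([663, 663, 9]) cylinder(h = 103, r = 34);
translate([663, 663, 112]) cylinder(h = 9, r = 176);


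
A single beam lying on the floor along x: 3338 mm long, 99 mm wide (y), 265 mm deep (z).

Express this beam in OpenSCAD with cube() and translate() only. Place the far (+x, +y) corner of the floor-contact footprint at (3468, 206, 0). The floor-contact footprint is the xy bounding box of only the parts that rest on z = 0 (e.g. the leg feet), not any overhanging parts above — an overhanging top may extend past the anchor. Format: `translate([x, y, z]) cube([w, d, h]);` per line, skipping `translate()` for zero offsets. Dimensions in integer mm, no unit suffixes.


translate([130, 107, 0]) cube([3338, 99, 265]);


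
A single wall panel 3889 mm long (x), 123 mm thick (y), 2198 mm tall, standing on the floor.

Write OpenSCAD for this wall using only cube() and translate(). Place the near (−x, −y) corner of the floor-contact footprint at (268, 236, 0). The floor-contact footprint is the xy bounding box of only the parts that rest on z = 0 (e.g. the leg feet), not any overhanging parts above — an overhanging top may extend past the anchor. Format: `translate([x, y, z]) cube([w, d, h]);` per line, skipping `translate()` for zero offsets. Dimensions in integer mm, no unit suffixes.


translate([268, 236, 0]) cube([3889, 123, 2198]);


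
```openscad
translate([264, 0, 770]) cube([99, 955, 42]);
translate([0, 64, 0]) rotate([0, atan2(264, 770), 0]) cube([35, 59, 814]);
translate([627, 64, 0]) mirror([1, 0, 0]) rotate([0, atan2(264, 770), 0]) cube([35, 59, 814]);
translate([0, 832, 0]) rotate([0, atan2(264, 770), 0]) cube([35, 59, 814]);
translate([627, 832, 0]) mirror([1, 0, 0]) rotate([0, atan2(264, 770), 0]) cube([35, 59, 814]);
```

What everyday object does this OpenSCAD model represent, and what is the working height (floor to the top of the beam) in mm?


A sawhorse. The overall height is 812 mm.

A beam across two mirrored pairs of raked legs — a sawhorse. The beam's underside is at z = 770 (matching the legs' vertical rise in atan2(264, 770)) and the beam is 42 mm tall, so its top is at 770 + 42 = 812 mm. The raked legs top out at the beam's underside, so that is the highest point.


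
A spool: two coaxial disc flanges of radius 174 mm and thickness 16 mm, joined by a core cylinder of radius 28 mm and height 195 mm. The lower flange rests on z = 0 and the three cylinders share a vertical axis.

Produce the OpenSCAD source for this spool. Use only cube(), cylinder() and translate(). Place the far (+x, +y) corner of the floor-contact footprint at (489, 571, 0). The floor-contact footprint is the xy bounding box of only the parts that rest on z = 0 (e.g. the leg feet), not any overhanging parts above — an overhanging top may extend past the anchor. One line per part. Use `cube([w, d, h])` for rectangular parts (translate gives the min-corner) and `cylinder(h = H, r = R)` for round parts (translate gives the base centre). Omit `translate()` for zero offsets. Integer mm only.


translate([315, 397, 0]) cylinder(h = 16, r = 174);
translate([315, 397, 16]) cylinder(h = 195, r = 28);
translate([315, 397, 211]) cylinder(h = 16, r = 174);


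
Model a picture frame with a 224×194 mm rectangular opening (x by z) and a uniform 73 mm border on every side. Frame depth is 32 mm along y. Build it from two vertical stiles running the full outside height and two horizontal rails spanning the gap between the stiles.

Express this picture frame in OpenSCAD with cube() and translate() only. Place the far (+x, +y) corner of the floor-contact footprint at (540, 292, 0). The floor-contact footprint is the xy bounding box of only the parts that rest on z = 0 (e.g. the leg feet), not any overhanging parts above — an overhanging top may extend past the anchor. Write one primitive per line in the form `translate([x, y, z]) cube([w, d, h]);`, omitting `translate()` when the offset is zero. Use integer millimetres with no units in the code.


translate([170, 260, 0]) cube([73, 32, 340]);
translate([467, 260, 0]) cube([73, 32, 340]);
translate([243, 260, 0]) cube([224, 32, 73]);
translate([243, 260, 267]) cube([224, 32, 73]);


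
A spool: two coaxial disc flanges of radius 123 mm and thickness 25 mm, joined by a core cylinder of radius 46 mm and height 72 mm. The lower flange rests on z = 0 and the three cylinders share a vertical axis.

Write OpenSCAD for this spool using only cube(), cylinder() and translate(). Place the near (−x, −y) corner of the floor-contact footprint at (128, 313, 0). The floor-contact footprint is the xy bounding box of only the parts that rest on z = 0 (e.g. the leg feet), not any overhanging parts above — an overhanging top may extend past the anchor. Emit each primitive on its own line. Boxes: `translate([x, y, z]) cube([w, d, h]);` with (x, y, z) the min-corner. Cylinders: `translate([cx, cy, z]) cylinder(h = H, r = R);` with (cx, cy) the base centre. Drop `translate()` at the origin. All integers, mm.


translate([251, 436, 0]) cylinder(h = 25, r = 123);
translate([251, 436, 25]) cylinder(h = 72, r = 46);
translate([251, 436, 97]) cylinder(h = 25, r = 123);


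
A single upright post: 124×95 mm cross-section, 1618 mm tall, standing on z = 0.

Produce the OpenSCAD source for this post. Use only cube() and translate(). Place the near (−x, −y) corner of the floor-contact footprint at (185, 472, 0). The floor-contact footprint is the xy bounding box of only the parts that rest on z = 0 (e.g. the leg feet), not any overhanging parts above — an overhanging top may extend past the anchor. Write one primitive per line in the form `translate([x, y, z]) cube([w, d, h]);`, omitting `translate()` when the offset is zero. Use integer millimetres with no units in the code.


translate([185, 472, 0]) cube([124, 95, 1618]);


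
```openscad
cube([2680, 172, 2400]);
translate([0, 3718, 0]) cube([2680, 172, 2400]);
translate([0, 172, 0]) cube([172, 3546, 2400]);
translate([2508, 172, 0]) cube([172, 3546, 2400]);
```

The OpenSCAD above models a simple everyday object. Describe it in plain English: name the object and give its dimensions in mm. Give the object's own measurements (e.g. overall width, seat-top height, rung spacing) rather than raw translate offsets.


The wall frame of a small rectangular building: four walls, each 2400 mm tall and 172 mm thick, enclosing a footprint 2680 mm (x) by 3890 mm (y) outside-to-outside, with no floor or roof. The front and back walls (the −y and +y sides) span the full width; the two side walls fit between them.


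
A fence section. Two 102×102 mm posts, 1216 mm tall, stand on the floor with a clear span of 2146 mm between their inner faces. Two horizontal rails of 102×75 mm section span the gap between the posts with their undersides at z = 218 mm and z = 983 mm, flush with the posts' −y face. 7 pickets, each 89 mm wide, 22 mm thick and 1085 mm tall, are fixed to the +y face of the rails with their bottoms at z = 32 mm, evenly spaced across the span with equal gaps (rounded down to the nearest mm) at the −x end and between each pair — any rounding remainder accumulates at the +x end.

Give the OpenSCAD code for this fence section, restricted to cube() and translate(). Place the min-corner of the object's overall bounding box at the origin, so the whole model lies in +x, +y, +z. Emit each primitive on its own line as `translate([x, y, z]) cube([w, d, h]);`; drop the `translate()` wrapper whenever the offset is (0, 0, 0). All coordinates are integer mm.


cube([102, 102, 1216]);
translate([2248, 0, 0]) cube([102, 102, 1216]);
translate([102, 0, 218]) cube([2146, 102, 75]);
translate([102, 0, 983]) cube([2146, 102, 75]);
translate([292, 102, 32]) cube([89, 22, 1085]);
translate([571, 102, 32]) cube([89, 22, 1085]);
translate([850, 102, 32]) cube([89, 22, 1085]);
translate([1129, 102, 32]) cube([89, 22, 1085]);
translate([1408, 102, 32]) cube([89, 22, 1085]);
translate([1687, 102, 32]) cube([89, 22, 1085]);
translate([1966, 102, 32]) cube([89, 22, 1085]);


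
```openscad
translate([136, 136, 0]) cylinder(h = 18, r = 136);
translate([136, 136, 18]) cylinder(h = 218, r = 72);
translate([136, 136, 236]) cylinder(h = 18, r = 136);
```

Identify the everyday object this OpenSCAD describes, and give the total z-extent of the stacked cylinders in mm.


A spool. The overall height is 254 mm.

Three coaxial cylinders, large–small–large — a spool. Two 18 mm flanges and a 218 mm core give 18 + 218 + 18 = 254 mm.


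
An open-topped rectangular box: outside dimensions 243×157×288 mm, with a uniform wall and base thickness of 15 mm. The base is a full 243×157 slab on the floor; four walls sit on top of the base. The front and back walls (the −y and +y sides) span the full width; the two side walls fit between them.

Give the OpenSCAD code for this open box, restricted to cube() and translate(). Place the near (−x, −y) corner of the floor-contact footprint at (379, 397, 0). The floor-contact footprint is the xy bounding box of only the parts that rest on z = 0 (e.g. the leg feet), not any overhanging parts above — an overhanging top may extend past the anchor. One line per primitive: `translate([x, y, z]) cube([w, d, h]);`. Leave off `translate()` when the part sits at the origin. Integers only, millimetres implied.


translate([379, 397, 0]) cube([243, 157, 15]);
translate([379, 397, 15]) cube([243, 15, 273]);
translate([379, 539, 15]) cube([243, 15, 273]);
translate([379, 412, 15]) cube([15, 127, 273]);
translate([607, 412, 15]) cube([15, 127, 273]);


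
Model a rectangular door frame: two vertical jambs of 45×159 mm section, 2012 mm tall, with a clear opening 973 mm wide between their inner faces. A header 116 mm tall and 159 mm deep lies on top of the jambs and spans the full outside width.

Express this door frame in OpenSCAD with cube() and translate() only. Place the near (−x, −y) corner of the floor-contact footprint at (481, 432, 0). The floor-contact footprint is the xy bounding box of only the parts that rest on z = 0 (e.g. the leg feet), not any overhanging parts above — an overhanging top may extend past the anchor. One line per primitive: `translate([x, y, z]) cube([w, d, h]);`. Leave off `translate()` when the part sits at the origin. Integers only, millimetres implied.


translate([481, 432, 0]) cube([45, 159, 2012]);
translate([1499, 432, 0]) cube([45, 159, 2012]);
translate([481, 432, 2012]) cube([1063, 159, 116]);


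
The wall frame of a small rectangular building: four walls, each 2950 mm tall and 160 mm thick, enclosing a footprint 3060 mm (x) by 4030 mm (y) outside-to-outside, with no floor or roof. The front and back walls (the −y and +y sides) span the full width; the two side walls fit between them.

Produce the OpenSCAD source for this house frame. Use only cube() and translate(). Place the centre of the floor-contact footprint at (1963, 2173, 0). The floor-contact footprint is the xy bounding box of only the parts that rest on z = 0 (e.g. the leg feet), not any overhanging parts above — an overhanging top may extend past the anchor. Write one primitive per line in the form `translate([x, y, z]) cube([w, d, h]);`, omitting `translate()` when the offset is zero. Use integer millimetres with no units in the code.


translate([433, 158, 0]) cube([3060, 160, 2950]);
translate([433, 4028, 0]) cube([3060, 160, 2950]);
translate([433, 318, 0]) cube([160, 3710, 2950]);
translate([3333, 318, 0]) cube([160, 3710, 2950]);


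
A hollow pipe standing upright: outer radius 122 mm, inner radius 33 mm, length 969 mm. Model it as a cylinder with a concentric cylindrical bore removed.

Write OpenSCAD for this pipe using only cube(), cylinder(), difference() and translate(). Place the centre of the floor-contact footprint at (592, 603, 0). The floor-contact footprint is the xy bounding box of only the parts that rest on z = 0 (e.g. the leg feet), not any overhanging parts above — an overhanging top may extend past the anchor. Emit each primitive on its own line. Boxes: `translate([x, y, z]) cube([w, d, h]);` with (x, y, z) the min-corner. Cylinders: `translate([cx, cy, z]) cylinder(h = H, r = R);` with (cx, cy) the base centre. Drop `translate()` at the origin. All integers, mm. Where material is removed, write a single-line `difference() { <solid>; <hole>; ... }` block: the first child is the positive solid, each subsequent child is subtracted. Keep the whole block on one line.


difference() { translate([592, 603, 0]) cylinder(h = 969, r = 122); translate([592, 603, 0]) cylinder(h = 969, r = 33); }


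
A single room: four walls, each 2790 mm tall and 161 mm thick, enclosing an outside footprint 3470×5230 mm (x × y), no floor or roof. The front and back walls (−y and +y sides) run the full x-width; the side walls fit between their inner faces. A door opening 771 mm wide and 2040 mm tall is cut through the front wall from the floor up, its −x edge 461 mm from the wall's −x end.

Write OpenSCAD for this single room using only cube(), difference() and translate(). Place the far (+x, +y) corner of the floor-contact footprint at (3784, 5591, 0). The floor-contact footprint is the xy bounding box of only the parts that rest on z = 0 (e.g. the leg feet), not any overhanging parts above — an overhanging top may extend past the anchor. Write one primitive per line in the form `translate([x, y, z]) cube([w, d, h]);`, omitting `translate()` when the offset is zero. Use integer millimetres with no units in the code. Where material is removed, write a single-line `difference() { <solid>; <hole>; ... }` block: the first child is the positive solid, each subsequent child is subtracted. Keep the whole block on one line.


difference() { translate([314, 361, 0]) cube([3470, 161, 2790]); translate([775, 361, 0]) cube([771, 161, 2040]); }
translate([314, 5430, 0]) cube([3470, 161, 2790]);
translate([314, 522, 0]) cube([161, 4908, 2790]);
translate([3623, 522, 0]) cube([161, 4908, 2790]);


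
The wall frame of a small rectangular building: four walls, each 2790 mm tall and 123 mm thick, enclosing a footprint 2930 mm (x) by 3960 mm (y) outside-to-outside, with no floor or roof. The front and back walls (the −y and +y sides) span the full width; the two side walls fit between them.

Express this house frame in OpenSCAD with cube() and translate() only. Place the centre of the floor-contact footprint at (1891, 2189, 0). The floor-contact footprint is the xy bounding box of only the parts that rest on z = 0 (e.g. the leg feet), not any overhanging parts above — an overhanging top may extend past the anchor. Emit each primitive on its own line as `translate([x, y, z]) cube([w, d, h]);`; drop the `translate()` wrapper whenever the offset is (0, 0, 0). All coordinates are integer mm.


translate([426, 209, 0]) cube([2930, 123, 2790]);
translate([426, 4046, 0]) cube([2930, 123, 2790]);
translate([426, 332, 0]) cube([123, 3714, 2790]);
translate([3233, 332, 0]) cube([123, 3714, 2790]);


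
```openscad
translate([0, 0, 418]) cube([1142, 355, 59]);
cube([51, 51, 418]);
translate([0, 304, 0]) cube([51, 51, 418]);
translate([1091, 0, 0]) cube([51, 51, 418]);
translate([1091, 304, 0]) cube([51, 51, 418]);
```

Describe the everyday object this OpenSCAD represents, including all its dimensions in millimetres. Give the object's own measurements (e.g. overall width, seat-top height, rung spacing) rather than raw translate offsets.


A long wooden bench with a 1142 mm (x) × 355 mm (y) seat, 59 mm thick, its top surface 477 mm above the floor. Four 51 mm square legs at the seat corners, flush with the edges, run from z = 0 to the seat underside.


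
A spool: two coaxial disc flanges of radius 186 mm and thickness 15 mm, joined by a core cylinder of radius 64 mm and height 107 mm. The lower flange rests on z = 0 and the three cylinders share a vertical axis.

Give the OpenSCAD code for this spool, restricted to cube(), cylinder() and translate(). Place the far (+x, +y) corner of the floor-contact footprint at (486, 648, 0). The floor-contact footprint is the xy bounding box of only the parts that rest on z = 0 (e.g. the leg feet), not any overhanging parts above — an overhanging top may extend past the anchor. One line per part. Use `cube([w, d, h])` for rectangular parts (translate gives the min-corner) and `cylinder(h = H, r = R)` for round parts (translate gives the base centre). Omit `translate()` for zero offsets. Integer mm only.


translate([300, 462, 0]) cylinder(h = 15, r = 186);
translate([300, 462, 15]) cylinder(h = 107, r = 64);
translate([300, 462, 122]) cylinder(h = 15, r = 186);


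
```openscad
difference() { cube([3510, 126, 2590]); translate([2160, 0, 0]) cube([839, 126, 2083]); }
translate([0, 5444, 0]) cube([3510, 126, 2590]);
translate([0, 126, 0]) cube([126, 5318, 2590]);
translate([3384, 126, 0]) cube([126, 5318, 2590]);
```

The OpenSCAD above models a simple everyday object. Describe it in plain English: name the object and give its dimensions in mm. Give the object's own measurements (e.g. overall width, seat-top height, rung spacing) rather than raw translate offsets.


A single room: four walls, each 2590 mm tall and 126 mm thick, enclosing an outside footprint 3510×5570 mm (x × y), no floor or roof. The front and back walls (−y and +y sides) run the full x-width; the side walls fit between their inner faces. A door opening 839 mm wide and 2083 mm tall is cut through the front wall from the floor up, its −x edge 2160 mm from the wall's −x end.


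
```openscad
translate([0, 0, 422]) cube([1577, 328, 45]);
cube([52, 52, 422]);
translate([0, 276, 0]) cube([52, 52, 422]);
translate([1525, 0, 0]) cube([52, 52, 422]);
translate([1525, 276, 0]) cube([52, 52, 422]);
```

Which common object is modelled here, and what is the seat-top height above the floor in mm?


A bench. The seat-top height is 467 mm.

A long slab on four corner posts — a bench. The slab sits at z = 422 with thickness 45, so the top is 422 + 45 = 467 mm.


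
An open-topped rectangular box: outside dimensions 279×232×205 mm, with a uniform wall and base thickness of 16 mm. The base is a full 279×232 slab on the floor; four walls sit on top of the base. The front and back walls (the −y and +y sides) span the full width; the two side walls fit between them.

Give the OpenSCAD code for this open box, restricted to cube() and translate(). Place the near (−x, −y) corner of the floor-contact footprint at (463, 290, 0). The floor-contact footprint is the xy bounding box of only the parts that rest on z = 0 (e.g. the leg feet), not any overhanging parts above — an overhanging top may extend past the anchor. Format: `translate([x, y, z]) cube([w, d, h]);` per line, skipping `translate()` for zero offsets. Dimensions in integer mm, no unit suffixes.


translate([463, 290, 0]) cube([279, 232, 16]);
translate([463, 290, 16]) cube([279, 16, 189]);
translate([463, 506, 16]) cube([279, 16, 189]);
translate([463, 306, 16]) cube([16, 200, 189]);
translate([726, 306, 16]) cube([16, 200, 189]);


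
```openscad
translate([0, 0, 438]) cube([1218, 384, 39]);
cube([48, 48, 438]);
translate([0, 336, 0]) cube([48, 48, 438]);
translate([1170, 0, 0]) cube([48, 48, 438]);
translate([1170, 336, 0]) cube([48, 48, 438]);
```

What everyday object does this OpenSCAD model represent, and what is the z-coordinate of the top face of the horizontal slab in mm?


A bench. The seat-top height is 477 mm.

A long slab on four corner posts — a bench. The slab sits at z = 438 with thickness 39, so the top is 438 + 39 = 477 mm.


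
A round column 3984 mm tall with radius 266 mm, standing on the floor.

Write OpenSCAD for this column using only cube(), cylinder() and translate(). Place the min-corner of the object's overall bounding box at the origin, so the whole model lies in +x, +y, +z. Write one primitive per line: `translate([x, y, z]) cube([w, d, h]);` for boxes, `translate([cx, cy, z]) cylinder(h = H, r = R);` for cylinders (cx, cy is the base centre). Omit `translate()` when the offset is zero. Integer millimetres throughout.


translate([266, 266, 0]) cylinder(h = 3984, r = 266);


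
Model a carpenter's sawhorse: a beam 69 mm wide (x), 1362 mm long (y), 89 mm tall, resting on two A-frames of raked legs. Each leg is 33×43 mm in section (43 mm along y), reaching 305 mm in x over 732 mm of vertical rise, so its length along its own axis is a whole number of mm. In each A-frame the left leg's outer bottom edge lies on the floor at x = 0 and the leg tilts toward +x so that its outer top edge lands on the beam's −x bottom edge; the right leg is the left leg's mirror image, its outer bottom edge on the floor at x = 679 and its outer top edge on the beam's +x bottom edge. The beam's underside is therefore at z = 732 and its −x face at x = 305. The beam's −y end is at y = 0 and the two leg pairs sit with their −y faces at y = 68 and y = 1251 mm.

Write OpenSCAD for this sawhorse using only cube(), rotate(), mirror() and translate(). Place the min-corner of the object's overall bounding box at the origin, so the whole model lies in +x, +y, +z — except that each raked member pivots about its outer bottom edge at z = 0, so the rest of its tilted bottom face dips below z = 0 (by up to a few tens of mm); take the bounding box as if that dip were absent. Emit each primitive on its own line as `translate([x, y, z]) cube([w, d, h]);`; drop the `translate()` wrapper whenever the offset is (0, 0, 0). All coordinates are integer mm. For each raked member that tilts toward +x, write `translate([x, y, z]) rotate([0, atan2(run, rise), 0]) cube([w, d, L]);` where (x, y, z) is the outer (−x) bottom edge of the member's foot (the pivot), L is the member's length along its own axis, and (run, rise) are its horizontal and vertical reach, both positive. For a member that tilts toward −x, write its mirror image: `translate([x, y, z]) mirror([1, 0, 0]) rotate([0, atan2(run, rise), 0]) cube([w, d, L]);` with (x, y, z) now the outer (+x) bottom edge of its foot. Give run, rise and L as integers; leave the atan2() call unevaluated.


translate([305, 0, 732]) cube([69, 1362, 89]);
translate([0, 68, 0]) rotate([0, atan2(305, 732), 0]) cube([33, 43, 793]);
translate([679, 68, 0]) mirror([1, 0, 0]) rotate([0, atan2(305, 732), 0]) cube([33, 43, 793]);
translate([0, 1251, 0]) rotate([0, atan2(305, 732), 0]) cube([33, 43, 793]);
translate([679, 1251, 0]) mirror([1, 0, 0]) rotate([0, atan2(305, 732), 0]) cube([33, 43, 793]);
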